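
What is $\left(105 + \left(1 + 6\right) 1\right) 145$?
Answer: $16240$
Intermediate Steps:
$\left(105 + \left(1 + 6\right) 1\right) 145 = \left(105 + 7 \cdot 1\right) 145 = \left(105 + 7\right) 145 = 112 \cdot 145 = 16240$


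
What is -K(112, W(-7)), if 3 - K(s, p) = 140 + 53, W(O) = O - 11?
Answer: 190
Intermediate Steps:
W(O) = -11 + O
K(s, p) = -190 (K(s, p) = 3 - (140 + 53) = 3 - 1*193 = 3 - 193 = -190)
-K(112, W(-7)) = -1*(-190) = 190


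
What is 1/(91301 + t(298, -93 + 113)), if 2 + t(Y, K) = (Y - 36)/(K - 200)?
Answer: 90/8216779 ≈ 1.0953e-5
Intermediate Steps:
t(Y, K) = -2 + (-36 + Y)/(-200 + K) (t(Y, K) = -2 + (Y - 36)/(K - 200) = -2 + (-36 + Y)/(-200 + K))
1/(91301 + t(298, -93 + 113)) = 1/(91301 + (364 + 298 - 2*(-93 + 113))/(-200 + (-93 + 113))) = 1/(91301 + (364 + 298 - 2*20)/(-200 + 20)) = 1/(91301 + (364 + 298 - 40)/(-180)) = 1/(91301 - 1/180*622) = 1/(91301 - 311/90) = 1/(8216779/90) = 90/8216779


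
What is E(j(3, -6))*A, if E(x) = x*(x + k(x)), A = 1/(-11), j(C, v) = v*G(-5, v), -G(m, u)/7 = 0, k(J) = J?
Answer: 0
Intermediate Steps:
G(m, u) = 0 (G(m, u) = -7*0 = 0)
j(C, v) = 0 (j(C, v) = v*0 = 0)
A = -1/11 ≈ -0.090909
E(x) = 2*x² (E(x) = x*(x + x) = x*(2*x) = 2*x²)
E(j(3, -6))*A = (2*0²)*(-1/11) = (2*0)*(-1/11) = 0*(-1/11) = 0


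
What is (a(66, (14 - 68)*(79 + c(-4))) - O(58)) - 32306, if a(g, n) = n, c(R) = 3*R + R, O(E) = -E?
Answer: -35650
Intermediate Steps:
c(R) = 4*R
(a(66, (14 - 68)*(79 + c(-4))) - O(58)) - 32306 = ((14 - 68)*(79 + 4*(-4)) - (-1)*58) - 32306 = (-54*(79 - 16) - 1*(-58)) - 32306 = (-54*63 + 58) - 32306 = (-3402 + 58) - 32306 = -3344 - 32306 = -35650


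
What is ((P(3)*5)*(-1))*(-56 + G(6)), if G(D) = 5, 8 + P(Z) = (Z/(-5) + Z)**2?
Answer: -2856/5 ≈ -571.20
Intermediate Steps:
P(Z) = -8 + 16*Z**2/25 (P(Z) = -8 + (Z/(-5) + Z)**2 = -8 + (Z*(-1/5) + Z)**2 = -8 + (-Z/5 + Z)**2 = -8 + (4*Z/5)**2 = -8 + 16*Z**2/25)
((P(3)*5)*(-1))*(-56 + G(6)) = (((-8 + (16/25)*3**2)*5)*(-1))*(-56 + 5) = (((-8 + (16/25)*9)*5)*(-1))*(-51) = (((-8 + 144/25)*5)*(-1))*(-51) = (-56/25*5*(-1))*(-51) = -56/5*(-1)*(-51) = (56/5)*(-51) = -2856/5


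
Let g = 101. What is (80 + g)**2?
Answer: 32761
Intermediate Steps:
(80 + g)**2 = (80 + 101)**2 = 181**2 = 32761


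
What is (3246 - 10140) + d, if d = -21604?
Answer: -28498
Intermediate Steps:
(3246 - 10140) + d = (3246 - 10140) - 21604 = -6894 - 21604 = -28498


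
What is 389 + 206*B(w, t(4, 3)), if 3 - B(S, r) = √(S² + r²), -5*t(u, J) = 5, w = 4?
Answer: 1007 - 206*√17 ≈ 157.64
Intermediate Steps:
t(u, J) = -1 (t(u, J) = -⅕*5 = -1)
B(S, r) = 3 - √(S² + r²)
389 + 206*B(w, t(4, 3)) = 389 + 206*(3 - √(4² + (-1)²)) = 389 + 206*(3 - √(16 + 1)) = 389 + 206*(3 - √17) = 389 + (618 - 206*√17) = 1007 - 206*√17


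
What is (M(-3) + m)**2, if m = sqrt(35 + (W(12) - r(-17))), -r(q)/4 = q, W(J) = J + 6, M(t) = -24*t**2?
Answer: (216 - I*sqrt(15))**2 ≈ 46641.0 - 1673.1*I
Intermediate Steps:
W(J) = 6 + J
r(q) = -4*q
m = I*sqrt(15) (m = sqrt(35 + ((6 + 12) - (-4)*(-17))) = sqrt(35 + (18 - 1*68)) = sqrt(35 + (18 - 68)) = sqrt(35 - 50) = sqrt(-15) = I*sqrt(15) ≈ 3.873*I)
(M(-3) + m)**2 = (-24*(-3)**2 + I*sqrt(15))**2 = (-24*9 + I*sqrt(15))**2 = (-216 + I*sqrt(15))**2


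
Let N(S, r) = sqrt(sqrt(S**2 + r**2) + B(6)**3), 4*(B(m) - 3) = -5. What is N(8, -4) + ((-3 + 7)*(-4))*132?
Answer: -2112 + sqrt(343 + 256*sqrt(5))/8 ≈ -2108.2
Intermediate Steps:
B(m) = 7/4 (B(m) = 3 + (1/4)*(-5) = 3 - 5/4 = 7/4)
N(S, r) = sqrt(343/64 + sqrt(S**2 + r**2)) (N(S, r) = sqrt(sqrt(S**2 + r**2) + (7/4)**3) = sqrt(sqrt(S**2 + r**2) + 343/64) = sqrt(343/64 + sqrt(S**2 + r**2)))
N(8, -4) + ((-3 + 7)*(-4))*132 = sqrt(343 + 64*sqrt(8**2 + (-4)**2))/8 + ((-3 + 7)*(-4))*132 = sqrt(343 + 64*sqrt(64 + 16))/8 + (4*(-4))*132 = sqrt(343 + 64*sqrt(80))/8 - 16*132 = sqrt(343 + 64*(4*sqrt(5)))/8 - 2112 = sqrt(343 + 256*sqrt(5))/8 - 2112 = -2112 + sqrt(343 + 256*sqrt(5))/8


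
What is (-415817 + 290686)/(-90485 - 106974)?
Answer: 125131/197459 ≈ 0.63371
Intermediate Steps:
(-415817 + 290686)/(-90485 - 106974) = -125131/(-197459) = -125131*(-1/197459) = 125131/197459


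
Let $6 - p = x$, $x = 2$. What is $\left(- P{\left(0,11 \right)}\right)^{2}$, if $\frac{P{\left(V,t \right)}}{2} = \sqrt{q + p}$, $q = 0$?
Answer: $16$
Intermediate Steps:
$p = 4$ ($p = 6 - 2 = 4$)
$P{\left(V,t \right)} = 4$ ($P{\left(V,t \right)} = 2 \sqrt{0 + 4} = 2 \sqrt{4} = 2 \cdot 2 = 4$)
$\left(- P{\left(0,11 \right)}\right)^{2} = \left(\left(-1\right) 4\right)^{2} = \left(-4\right)^{2} = 16$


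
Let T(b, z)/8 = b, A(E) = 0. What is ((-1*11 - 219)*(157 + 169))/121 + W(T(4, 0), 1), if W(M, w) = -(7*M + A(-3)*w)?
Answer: -102084/121 ≈ -843.67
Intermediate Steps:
T(b, z) = 8*b
W(M, w) = -7*M (W(M, w) = -(7*M + 0*w) = -(7*M + 0) = -7*M)
((-1*11 - 219)*(157 + 169))/121 + W(T(4, 0), 1) = ((-1*11 - 219)*(157 + 169))/121 - 56*4 = ((-11 - 219)*326)*(1/121) - 7*32 = -230*326*(1/121) - 224 = -74980*1/121 - 224 = -74980/121 - 224 = -102084/121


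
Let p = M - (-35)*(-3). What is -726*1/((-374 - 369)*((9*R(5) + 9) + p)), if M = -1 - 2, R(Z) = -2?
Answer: -242/28977 ≈ -0.0083514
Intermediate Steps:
M = -3
p = -108 (p = -3 - (-35)*(-3) = -3 - 7*15 = -3 - 105 = -108)
-726*1/((-374 - 369)*((9*R(5) + 9) + p)) = -726*1/((-374 - 369)*((9*(-2) + 9) - 108)) = -726*(-1/(743*((-18 + 9) - 108))) = -726*(-1/(743*(-9 - 108))) = -726/((-743*(-117))) = -726/86931 = -726*1/86931 = -242/28977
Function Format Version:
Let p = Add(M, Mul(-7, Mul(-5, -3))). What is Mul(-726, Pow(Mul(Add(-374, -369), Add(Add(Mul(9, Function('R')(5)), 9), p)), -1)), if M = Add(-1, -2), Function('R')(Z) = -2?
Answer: Rational(-242, 28977) ≈ -0.0083514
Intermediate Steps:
M = -3
p = -108 (p = Add(-3, Mul(-7, Mul(-5, -3))) = Add(-3, Mul(-7, 15)) = Add(-3, -105) = -108)
Mul(-726, Pow(Mul(Add(-374, -369), Add(Add(Mul(9, Function('R')(5)), 9), p)), -1)) = Mul(-726, Pow(Mul(Add(-374, -369), Add(Add(Mul(9, -2), 9), -108)), -1)) = Mul(-726, Pow(Mul(-743, Add(Add(-18, 9), -108)), -1)) = Mul(-726, Pow(Mul(-743, Add(-9, -108)), -1)) = Mul(-726, Pow(Mul(-743, -117), -1)) = Mul(-726, Pow(86931, -1)) = Mul(-726, Rational(1, 86931)) = Rational(-242, 28977)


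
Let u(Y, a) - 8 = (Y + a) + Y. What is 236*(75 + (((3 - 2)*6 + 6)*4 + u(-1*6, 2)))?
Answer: 28556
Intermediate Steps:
u(Y, a) = 8 + a + 2*Y (u(Y, a) = 8 + ((Y + a) + Y) = 8 + (a + 2*Y) = 8 + a + 2*Y)
236*(75 + (((3 - 2)*6 + 6)*4 + u(-1*6, 2))) = 236*(75 + (((3 - 2)*6 + 6)*4 + (8 + 2 + 2*(-1*6)))) = 236*(75 + ((1*6 + 6)*4 + (8 + 2 + 2*(-6)))) = 236*(75 + ((6 + 6)*4 + (8 + 2 - 12))) = 236*(75 + (12*4 - 2)) = 236*(75 + (48 - 2)) = 236*(75 + 46) = 236*121 = 28556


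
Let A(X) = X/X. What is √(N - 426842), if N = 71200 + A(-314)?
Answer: I*√355641 ≈ 596.36*I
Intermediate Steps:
A(X) = 1
N = 71201 (N = 71200 + 1 = 71201)
√(N - 426842) = √(71201 - 426842) = √(-355641) = I*√355641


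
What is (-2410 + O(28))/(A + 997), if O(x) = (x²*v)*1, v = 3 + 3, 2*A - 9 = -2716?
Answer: -148/23 ≈ -6.4348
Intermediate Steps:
A = -2707/2 (A = 9/2 + (½)*(-2716) = 9/2 - 1358 = -2707/2 ≈ -1353.5)
v = 6
O(x) = 6*x² (O(x) = (x²*6)*1 = (6*x²)*1 = 6*x²)
(-2410 + O(28))/(A + 997) = (-2410 + 6*28²)/(-2707/2 + 997) = (-2410 + 6*784)/(-713/2) = (-2410 + 4704)*(-2/713) = 2294*(-2/713) = -148/23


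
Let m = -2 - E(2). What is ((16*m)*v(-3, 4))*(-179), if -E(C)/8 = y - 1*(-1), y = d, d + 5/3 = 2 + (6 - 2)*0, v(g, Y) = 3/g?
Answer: 74464/3 ≈ 24821.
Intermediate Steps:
d = ⅓ (d = -5/3 + (2 + (6 - 2)*0) = -5/3 + (2 + 4*0) = -5/3 + (2 + 0) = -5/3 + 2 = ⅓ ≈ 0.33333)
y = ⅓ ≈ 0.33333
E(C) = -32/3 (E(C) = -8*(⅓ - 1*(-1)) = -8*(⅓ + 1) = -8*4/3 = -32/3)
m = 26/3 (m = -2 - 1*(-32/3) = -2 + 32/3 = 26/3 ≈ 8.6667)
((16*m)*v(-3, 4))*(-179) = ((16*(26/3))*(3/(-3)))*(-179) = (416*(3*(-⅓))/3)*(-179) = ((416/3)*(-1))*(-179) = -416/3*(-179) = 74464/3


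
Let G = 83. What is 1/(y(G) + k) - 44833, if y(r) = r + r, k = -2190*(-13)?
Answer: -1283837787/28636 ≈ -44833.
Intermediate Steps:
k = 28470
y(r) = 2*r
1/(y(G) + k) - 44833 = 1/(2*83 + 28470) - 44833 = 1/(166 + 28470) - 44833 = 1/28636 - 44833 = -1283837787/28636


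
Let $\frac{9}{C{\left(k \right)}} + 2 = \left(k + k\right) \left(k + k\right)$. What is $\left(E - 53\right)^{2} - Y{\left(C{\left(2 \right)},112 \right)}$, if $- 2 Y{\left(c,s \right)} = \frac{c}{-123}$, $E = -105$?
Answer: $\frac{28658669}{1148} \approx 24964.0$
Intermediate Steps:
$C{\left(k \right)} = \frac{9}{-2 + 4 k^{2}}$ ($C{\left(k \right)} = \frac{9}{-2 + \left(k + k\right) \left(k + k\right)} = \frac{9}{-2 + 2 k 2 k} = \frac{9}{-2 + 4 k^{2}}$)
$Y{\left(c,s \right)} = \frac{c}{246}$ ($Y{\left(c,s \right)} = - \frac{c \frac{1}{-123}}{2} = - \frac{c \left(- \frac{1}{123}\right)}{2} = - \frac{\left(- \frac{1}{123}\right) c}{2} = \frac{c}{246}$)
$\left(E - 53\right)^{2} - Y{\left(C{\left(2 \right)},112 \right)} = \left(-105 - 53\right)^{2} - \frac{\frac{9}{2} \frac{1}{-1 + 2 \cdot 2^{2}}}{246} = \left(-158\right)^{2} - \frac{\frac{9}{2} \frac{1}{-1 + 2 \cdot 4}}{246} = 24964 - \frac{\frac{9}{2} \frac{1}{-1 + 8}}{246} = 24964 - \frac{\frac{9}{2} \cdot \frac{1}{7}}{246} = 24964 - \frac{1}{246} \cdot \frac{9}{14} = 24964 - \frac{3}{1148} = \frac{28658669}{1148}$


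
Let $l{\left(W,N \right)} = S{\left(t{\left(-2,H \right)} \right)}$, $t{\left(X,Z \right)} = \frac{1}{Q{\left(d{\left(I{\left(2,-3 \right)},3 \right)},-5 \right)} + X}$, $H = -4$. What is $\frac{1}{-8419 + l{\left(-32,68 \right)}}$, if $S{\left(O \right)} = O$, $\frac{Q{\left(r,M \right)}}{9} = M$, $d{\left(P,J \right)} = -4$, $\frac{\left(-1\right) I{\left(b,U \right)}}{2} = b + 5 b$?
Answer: $- \frac{47}{395694} \approx -0.00011878$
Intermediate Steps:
$I{\left(b,U \right)} = - 12 b$ ($I{\left(b,U \right)} = - 2 \left(b + 5 b\right) = - 2 \cdot 6 b = - 12 b$)
$Q{\left(r,M \right)} = 9 M$
$t{\left(X,Z \right)} = \frac{1}{-45 + X}$ ($t{\left(X,Z \right)} = \frac{1}{9 \left(-5\right) + X} = \frac{1}{-45 + X}$)
$l{\left(W,N \right)} = - \frac{1}{47}$ ($l{\left(W,N \right)} = \frac{1}{-45 - 2} = \frac{1}{-47} = - \frac{1}{47}$)
$\frac{1}{-8419 + l{\left(-32,68 \right)}} = \frac{1}{-8419 - \frac{1}{47}} = \frac{1}{- \frac{395694}{47}} = - \frac{47}{395694}$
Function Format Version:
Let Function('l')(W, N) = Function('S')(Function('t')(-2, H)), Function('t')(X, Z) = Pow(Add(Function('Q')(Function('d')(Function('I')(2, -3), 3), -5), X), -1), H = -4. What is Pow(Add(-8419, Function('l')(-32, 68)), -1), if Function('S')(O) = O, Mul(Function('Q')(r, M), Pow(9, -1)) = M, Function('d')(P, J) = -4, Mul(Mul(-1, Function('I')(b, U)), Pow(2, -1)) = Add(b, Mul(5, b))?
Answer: Rational(-47, 395694) ≈ -0.00011878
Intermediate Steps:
Function('I')(b, U) = Mul(-12, b) (Function('I')(b, U) = Mul(-2, Add(b, Mul(5, b))) = Mul(-2, Mul(6, b)) = Mul(-12, b))
Function('Q')(r, M) = Mul(9, M)
Function('t')(X, Z) = Pow(Add(-45, X), -1) (Function('t')(X, Z) = Pow(Add(Mul(9, -5), X), -1) = Pow(Add(-45, X), -1))
Function('l')(W, N) = Rational(-1, 47) (Function('l')(W, N) = Pow(Add(-45, -2), -1) = Pow(-47, -1) = Rational(-1, 47))
Pow(Add(-8419, Function('l')(-32, 68)), -1) = Pow(Add(-8419, Rational(-1, 47)), -1) = Pow(Rational(-395694, 47), -1) = Rational(-47, 395694)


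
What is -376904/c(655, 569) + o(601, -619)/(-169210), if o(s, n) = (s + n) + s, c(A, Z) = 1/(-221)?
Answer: 14094479610057/169210 ≈ 8.3296e+7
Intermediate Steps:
c(A, Z) = -1/221
o(s, n) = n + 2*s (o(s, n) = (n + s) + s = n + 2*s)
-376904/c(655, 569) + o(601, -619)/(-169210) = -376904/(-1/221) + (-619 + 2*601)/(-169210) = -376904*(-221) + (-619 + 1202)*(-1/169210) = 83295784 + 583*(-1/169210) = 83295784 - 583/169210 = 14094479610057/169210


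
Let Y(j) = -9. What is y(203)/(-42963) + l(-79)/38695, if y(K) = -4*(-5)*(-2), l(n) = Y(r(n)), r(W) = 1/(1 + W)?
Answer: 1161133/1662453285 ≈ 0.00069845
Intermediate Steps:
l(n) = -9
y(K) = -40 (y(K) = 20*(-2) = -40)
y(203)/(-42963) + l(-79)/38695 = -40/(-42963) - 9/38695 = -40*(-1/42963) - 9*1/38695 = 40/42963 - 9/38695 = 1161133/1662453285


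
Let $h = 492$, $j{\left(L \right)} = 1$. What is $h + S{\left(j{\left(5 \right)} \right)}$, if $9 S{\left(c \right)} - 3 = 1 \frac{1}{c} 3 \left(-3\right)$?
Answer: $\frac{1474}{3} \approx 491.33$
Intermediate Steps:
$S{\left(c \right)} = \frac{1}{3} - \frac{1}{c}$ ($S{\left(c \right)} = \frac{1}{3} + \frac{1 \frac{1}{c} 3 \left(-3\right)}{9} = \frac{1}{3} + \frac{\frac{1}{c} 3 \left(-3\right)}{9} = \frac{1}{3} + \frac{\frac{3}{c} \left(-3\right)}{9} = \frac{1}{3} + \frac{\left(-9\right) \frac{1}{c}}{9} = \frac{1}{3} - \frac{1}{c}$)
$h + S{\left(j{\left(5 \right)} \right)} = 492 + \frac{-3 + 1}{3 \cdot 1} = 492 + \frac{1}{3} \cdot 1 \left(-2\right) = 492 - \frac{2}{3} = \frac{1474}{3}$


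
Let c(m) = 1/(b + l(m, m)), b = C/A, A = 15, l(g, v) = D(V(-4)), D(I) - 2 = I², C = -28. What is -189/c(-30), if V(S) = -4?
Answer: -15246/5 ≈ -3049.2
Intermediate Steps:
D(I) = 2 + I²
l(g, v) = 18 (l(g, v) = 2 + (-4)² = 2 + 16 = 18)
b = -28/15 ≈ -1.8667
c(m) = 15/242 (c(m) = 1/(-28/15 + 18) = 1/(242/15) = 15/242)
-189/c(-30) = -189/15/242 = -189*242/15 = -15246/5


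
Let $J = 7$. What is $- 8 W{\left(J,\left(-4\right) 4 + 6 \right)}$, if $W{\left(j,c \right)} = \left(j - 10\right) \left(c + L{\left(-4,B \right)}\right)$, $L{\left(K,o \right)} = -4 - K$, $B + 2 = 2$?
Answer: $-240$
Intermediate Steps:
$B = 0$ ($B = -2 + 2 = 0$)
$W{\left(j,c \right)} = c \left(-10 + j\right)$ ($W{\left(j,c \right)} = \left(j - 10\right) \left(c - 0\right) = \left(-10 + j\right) \left(c + \left(-4 + 4\right)\right) = \left(-10 + j\right) \left(c + 0\right) = \left(-10 + j\right) c = c \left(-10 + j\right)$)
$- 8 W{\left(J,\left(-4\right) 4 + 6 \right)} = - 8 \left(\left(-4\right) 4 + 6\right) \left(-10 + 7\right) = - 8 \left(-16 + 6\right) \left(-3\right) = - 8 \left(\left(-10\right) \left(-3\right)\right) = \left(-8\right) 30 = -240$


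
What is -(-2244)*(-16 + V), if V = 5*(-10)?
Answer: -148104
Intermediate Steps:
V = -50
-(-2244)*(-16 + V) = -(-2244)*(-16 - 50) = -(-2244)*(-66) = -68*2178 = -148104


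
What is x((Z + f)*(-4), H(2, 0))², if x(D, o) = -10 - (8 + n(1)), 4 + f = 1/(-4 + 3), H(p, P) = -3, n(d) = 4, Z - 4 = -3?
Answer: 484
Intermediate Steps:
Z = 1 (Z = 4 - 3 = 1)
f = -5 (f = -4 + 1/(-4 + 3) = -4 + 1/(-1) = -4 - 1 = -5)
x(D, o) = -22 (x(D, o) = -10 - (8 + 4) = -10 - 1*12 = -10 - 12 = -22)
x((Z + f)*(-4), H(2, 0))² = (-22)² = 484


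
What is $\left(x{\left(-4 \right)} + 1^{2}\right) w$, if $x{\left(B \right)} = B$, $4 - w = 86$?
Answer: $246$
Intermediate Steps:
$w = -82$ ($w = 4 - 86 = -82$)
$\left(x{\left(-4 \right)} + 1^{2}\right) w = \left(-4 + 1^{2}\right) \left(-82\right) = \left(-4 + 1\right) \left(-82\right) = \left(-3\right) \left(-82\right) = 246$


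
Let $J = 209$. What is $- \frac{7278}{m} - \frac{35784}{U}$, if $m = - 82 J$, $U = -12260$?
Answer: $\frac{87811809}{26263985} \approx 3.3434$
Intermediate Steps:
$m = -17138$ ($m = \left(-82\right) 209 = -17138$)
$- \frac{7278}{m} - \frac{35784}{U} = - \frac{7278}{-17138} - \frac{35784}{-12260} = \left(-7278\right) \left(- \frac{1}{17138}\right) - - \frac{8946}{3065} = \frac{3639}{8569} + \frac{8946}{3065} = \frac{87811809}{26263985}$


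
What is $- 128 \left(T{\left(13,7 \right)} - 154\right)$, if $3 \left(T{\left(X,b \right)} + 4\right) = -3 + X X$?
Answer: $\frac{39424}{3} \approx 13141.0$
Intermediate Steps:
$T{\left(X,b \right)} = -5 + \frac{X^{2}}{3}$ ($T{\left(X,b \right)} = -4 + \frac{-3 + X X}{3} = -4 + \frac{-3 + X^{2}}{3} = -4 + \left(-1 + \frac{X^{2}}{3}\right) = -5 + \frac{X^{2}}{3}$)
$- 128 \left(T{\left(13,7 \right)} - 154\right) = - 128 \left(\left(-5 + \frac{13^{2}}{3}\right) - 154\right) = - 128 \left(\left(-5 + \frac{1}{3} \cdot 169\right) - 154\right) = - 128 \left(\left(-5 + \frac{169}{3}\right) - 154\right) = - 128 \left(\frac{154}{3} - 154\right) = \left(-128\right) \left(- \frac{308}{3}\right) = \frac{39424}{3}$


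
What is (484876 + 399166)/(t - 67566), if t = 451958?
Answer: 442021/192196 ≈ 2.2998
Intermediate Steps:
(484876 + 399166)/(t - 67566) = (484876 + 399166)/(451958 - 67566) = 884042/384392 = 884042*(1/384392) = 442021/192196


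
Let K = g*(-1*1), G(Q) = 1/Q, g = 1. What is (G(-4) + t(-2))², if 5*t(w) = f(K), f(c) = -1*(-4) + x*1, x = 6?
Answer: 49/16 ≈ 3.0625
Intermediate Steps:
K = -1 (K = 1*(-1*1) = 1*(-1) = -1)
f(c) = 10 (f(c) = -1*(-4) + 6*1 = 4 + 6 = 10)
t(w) = 2 (t(w) = (⅕)*10 = 2)
(G(-4) + t(-2))² = (1/(-4) + 2)² = (-¼ + 2)² = (7/4)² = 49/16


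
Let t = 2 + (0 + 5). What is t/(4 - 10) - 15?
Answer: -97/6 ≈ -16.167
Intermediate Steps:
t = 7 (t = 2 + 5 = 7)
t/(4 - 10) - 15 = 7/(4 - 10) - 15 = 7/(-6) - 15 = 7*(-⅙) - 15 = -7/6 - 15 = -97/6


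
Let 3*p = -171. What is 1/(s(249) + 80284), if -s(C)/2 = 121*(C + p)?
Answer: 1/33820 ≈ 2.9568e-5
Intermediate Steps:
p = -57 (p = (1/3)*(-171) = -57)
s(C) = 13794 - 242*C (s(C) = -242*(C - 57) = -242*(-57 + C) = -2*(-6897 + 121*C) = 13794 - 242*C)
1/(s(249) + 80284) = 1/((13794 - 242*249) + 80284) = 1/((13794 - 60258) + 80284) = 1/(-46464 + 80284) = 1/33820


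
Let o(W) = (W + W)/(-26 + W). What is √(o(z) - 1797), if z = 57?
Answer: 3*I*√191487/31 ≈ 42.348*I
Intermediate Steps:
o(W) = 2*W/(-26 + W) (o(W) = (2*W)/(-26 + W) = 2*W/(-26 + W))
√(o(z) - 1797) = √(2*57/(-26 + 57) - 1797) = √(2*57/31 - 1797) = √(2*57*(1/31) - 1797) = √(114/31 - 1797) = √(-55593/31) = 3*I*√191487/31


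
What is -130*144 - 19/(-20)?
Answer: -374381/20 ≈ -18719.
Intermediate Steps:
-130*144 - 19/(-20) = -18720 - 19*(-1/20) = -18720 + 19/20 = -374381/20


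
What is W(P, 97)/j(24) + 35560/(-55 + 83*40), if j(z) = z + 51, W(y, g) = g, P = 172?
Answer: 596741/48975 ≈ 12.185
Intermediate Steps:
j(z) = 51 + z
W(P, 97)/j(24) + 35560/(-55 + 83*40) = 97/(51 + 24) + 35560/(-55 + 83*40) = 97/75 + 35560/(-55 + 3320) = 97*(1/75) + 35560/3265 = 97/75 + 35560*(1/3265) = 97/75 + 7112/653 = 596741/48975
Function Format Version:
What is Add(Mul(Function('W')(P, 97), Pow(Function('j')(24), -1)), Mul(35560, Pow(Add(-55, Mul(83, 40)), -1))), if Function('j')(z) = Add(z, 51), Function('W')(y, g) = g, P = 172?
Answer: Rational(596741, 48975) ≈ 12.185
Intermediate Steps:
Function('j')(z) = Add(51, z)
Add(Mul(Function('W')(P, 97), Pow(Function('j')(24), -1)), Mul(35560, Pow(Add(-55, Mul(83, 40)), -1))) = Add(Mul(97, Pow(Add(51, 24), -1)), Mul(35560, Pow(Add(-55, Mul(83, 40)), -1))) = Add(Mul(97, Pow(75, -1)), Mul(35560, Pow(Add(-55, 3320), -1))) = Add(Mul(97, Rational(1, 75)), Mul(35560, Pow(3265, -1))) = Add(Rational(97, 75), Mul(35560, Rational(1, 3265))) = Add(Rational(97, 75), Rational(7112, 653)) = Rational(596741, 48975)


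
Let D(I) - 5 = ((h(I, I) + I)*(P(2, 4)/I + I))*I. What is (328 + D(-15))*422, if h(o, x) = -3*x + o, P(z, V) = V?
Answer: 1590096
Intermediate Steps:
h(o, x) = o - 3*x
D(I) = 5 - I²*(I + 4/I) (D(I) = 5 + (((I - 3*I) + I)*(4/I + I))*I = 5 + ((-2*I + I)*(I + 4/I))*I = 5 + ((-I)*(I + 4/I))*I = 5 + (-I*(I + 4/I))*I = 5 - I²*(I + 4/I))
(328 + D(-15))*422 = (328 + (5 - 1*(-15)³ - 4*(-15)))*422 = (328 + (5 - 1*(-3375) + 60))*422 = (328 + (5 + 3375 + 60))*422 = (328 + 3440)*422 = 3768*422 = 1590096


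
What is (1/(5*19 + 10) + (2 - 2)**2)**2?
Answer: 1/11025 ≈ 9.0703e-5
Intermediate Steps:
(1/(5*19 + 10) + (2 - 2)**2)**2 = (1/(95 + 10) + 0**2)**2 = (1/105 + 0)**2 = (1/105)**2 = 1/11025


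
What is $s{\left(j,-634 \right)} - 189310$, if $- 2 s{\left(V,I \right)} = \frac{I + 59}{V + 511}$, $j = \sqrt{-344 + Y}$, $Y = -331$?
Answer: $\frac{15 \left(- 378620 \sqrt{3} + 12898283 i\right)}{2 \left(- 511 i + 15 \sqrt{3}\right)} \approx -1.8931 \cdot 10^{5} - 0.028534 i$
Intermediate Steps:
$j = 15 i \sqrt{3}$ ($j = \sqrt{-344 - 331} = \sqrt{-675} = 15 i \sqrt{3} \approx 25.981 i$)
$s{\left(V,I \right)} = - \frac{59 + I}{2 \left(511 + V\right)}$ ($s{\left(V,I \right)} = - \frac{\left(I + 59\right) \frac{1}{V + 511}}{2} = - \frac{\left(59 + I\right) \frac{1}{511 + V}}{2} = - \frac{\frac{1}{511 + V} \left(59 + I\right)}{2} = - \frac{59 + I}{2 \left(511 + V\right)}$)
$s{\left(j,-634 \right)} - 189310 = \frac{-59 - -634}{2 \left(511 + 15 i \sqrt{3}\right)} - 189310 = \frac{-59 + 634}{2 \left(511 + 15 i \sqrt{3}\right)} - 189310 = \frac{1}{2} \frac{1}{511 + 15 i \sqrt{3}} \cdot 575 - 189310 = \frac{575}{2 \left(511 + 15 i \sqrt{3}\right)} - 189310 = -189310 + \frac{575}{2 \left(511 + 15 i \sqrt{3}\right)}$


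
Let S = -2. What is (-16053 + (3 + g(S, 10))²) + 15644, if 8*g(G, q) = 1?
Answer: -25551/64 ≈ -399.23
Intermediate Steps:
g(G, q) = ⅛ (g(G, q) = (⅛)*1 = ⅛)
(-16053 + (3 + g(S, 10))²) + 15644 = (-16053 + (3 + ⅛)²) + 15644 = (-16053 + (25/8)²) + 15644 = (-16053 + 625/64) + 15644 = -1026767/64 + 15644 = -25551/64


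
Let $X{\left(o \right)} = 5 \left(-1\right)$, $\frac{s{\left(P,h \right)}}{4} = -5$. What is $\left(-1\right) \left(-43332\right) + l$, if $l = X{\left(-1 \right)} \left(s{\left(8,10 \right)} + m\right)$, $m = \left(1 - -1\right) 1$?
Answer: $43422$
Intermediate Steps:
$s{\left(P,h \right)} = -20$ ($s{\left(P,h \right)} = 4 \left(-5\right) = -20$)
$X{\left(o \right)} = -5$
$m = 2$ ($m = \left(1 + 1\right) 1 = 2 \cdot 1 = 2$)
$l = 90$ ($l = - 5 \left(-20 + 2\right) = \left(-5\right) \left(-18\right) = 90$)
$\left(-1\right) \left(-43332\right) + l = \left(-1\right) \left(-43332\right) + 90 = 43332 + 90 = 43422$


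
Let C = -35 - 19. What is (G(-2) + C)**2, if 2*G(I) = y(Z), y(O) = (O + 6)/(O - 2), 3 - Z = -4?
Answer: 277729/100 ≈ 2777.3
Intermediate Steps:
Z = 7 (Z = 3 - 1*(-4) = 3 + 4 = 7)
C = -54
y(O) = (6 + O)/(-2 + O)
G(I) = 13/10 (G(I) = ((6 + 7)/(-2 + 7))/2 = (13/5)/2 = ((1/5)*13)/2 = (1/2)*(13/5) = 13/10)
(G(-2) + C)**2 = (13/10 - 54)**2 = (-527/10)**2 = 277729/100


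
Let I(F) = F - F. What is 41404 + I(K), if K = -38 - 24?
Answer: 41404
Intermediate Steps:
K = -62
I(F) = 0
41404 + I(K) = 41404 + 0 = 41404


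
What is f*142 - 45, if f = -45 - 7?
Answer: -7429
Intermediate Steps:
f = -52
f*142 - 45 = -52*142 - 45 = -7384 - 45 = -7429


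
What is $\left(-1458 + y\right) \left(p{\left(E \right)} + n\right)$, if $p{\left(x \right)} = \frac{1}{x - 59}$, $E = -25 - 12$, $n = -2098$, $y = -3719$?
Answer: $\frac{1042694393}{96} \approx 1.0861 \cdot 10^{7}$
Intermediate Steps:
$E = -37$ ($E = -25 - 12 = -37$)
$p{\left(x \right)} = \frac{1}{-59 + x}$
$\left(-1458 + y\right) \left(p{\left(E \right)} + n\right) = \left(-1458 - 3719\right) \left(\frac{1}{-59 - 37} - 2098\right) = - 5177 \left(\frac{1}{-96} - 2098\right) = - 5177 \left(- \frac{1}{96} - 2098\right) = \left(-5177\right) \left(- \frac{201409}{96}\right) = \frac{1042694393}{96}$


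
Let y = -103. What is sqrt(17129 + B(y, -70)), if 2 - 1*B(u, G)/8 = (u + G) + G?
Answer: 3*sqrt(2121) ≈ 138.16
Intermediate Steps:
B(u, G) = 16 - 16*G - 8*u (B(u, G) = 16 - 8*((u + G) + G) = 16 - 8*((G + u) + G) = 16 - 8*(u + 2*G) = 16 + (-16*G - 8*u) = 16 - 16*G - 8*u)
sqrt(17129 + B(y, -70)) = sqrt(17129 + (16 - 16*(-70) - 8*(-103))) = sqrt(17129 + (16 + 1120 + 824)) = sqrt(17129 + 1960) = sqrt(19089) = 3*sqrt(2121)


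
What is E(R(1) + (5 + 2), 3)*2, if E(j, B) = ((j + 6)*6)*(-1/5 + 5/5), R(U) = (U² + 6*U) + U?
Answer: 1008/5 ≈ 201.60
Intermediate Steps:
R(U) = U² + 7*U
E(j, B) = 144/5 + 24*j/5 (E(j, B) = ((6 + j)*6)*(-1*⅕ + 5*(⅕)) = (36 + 6*j)*(-⅕ + 1) = (36 + 6*j)*(⅘) = 144/5 + 24*j/5)
E(R(1) + (5 + 2), 3)*2 = (144/5 + 24*(1*(7 + 1) + (5 + 2))/5)*2 = (144/5 + 24*(1*8 + 7)/5)*2 = (144/5 + 24*(8 + 7)/5)*2 = (144/5 + (24/5)*15)*2 = (144/5 + 72)*2 = (504/5)*2 = 1008/5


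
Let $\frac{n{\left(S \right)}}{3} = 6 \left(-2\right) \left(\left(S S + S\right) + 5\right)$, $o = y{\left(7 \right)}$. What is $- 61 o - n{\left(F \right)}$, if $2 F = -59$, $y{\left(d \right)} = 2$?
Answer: $30325$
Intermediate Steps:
$o = 2$
$F = - \frac{59}{2}$ ($F = \frac{1}{2} \left(-59\right) = - \frac{59}{2} \approx -29.5$)
$n{\left(S \right)} = -180 - 36 S - 36 S^{2}$ ($n{\left(S \right)} = 3 \cdot 6 \left(-2\right) \left(\left(S S + S\right) + 5\right) = 3 \left(- 12 \left(\left(S^{2} + S\right) + 5\right)\right) = 3 \left(- 12 \left(\left(S + S^{2}\right) + 5\right)\right) = 3 \left(- 12 \left(5 + S + S^{2}\right)\right) = 3 \left(-60 - 12 S - 12 S^{2}\right) = -180 - 36 S - 36 S^{2}$)
$- 61 o - n{\left(F \right)} = \left(-61\right) 2 - \left(-180 - -1062 - 36 \left(- \frac{59}{2}\right)^{2}\right) = -122 - \left(-180 + 1062 - 31329\right) = -122 - -30447 = -122 + 30447 = 30325$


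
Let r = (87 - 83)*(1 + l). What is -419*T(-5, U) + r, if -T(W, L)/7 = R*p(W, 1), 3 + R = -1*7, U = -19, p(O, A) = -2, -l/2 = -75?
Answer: 59264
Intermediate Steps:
l = 150 (l = -2*(-75) = 150)
R = -10 (R = -3 - 1*7 = -3 - 7 = -10)
r = 604 (r = (87 - 83)*(1 + 150) = 4*151 = 604)
T(W, L) = -140 (T(W, L) = -(-70)*(-2) = -7*20 = -140)
-419*T(-5, U) + r = -419*(-140) + 604 = 58660 + 604 = 59264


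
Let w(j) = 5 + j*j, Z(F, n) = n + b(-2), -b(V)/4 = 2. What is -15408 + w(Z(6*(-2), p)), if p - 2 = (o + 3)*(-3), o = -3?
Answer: -15367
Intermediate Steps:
b(V) = -8 (b(V) = -4*2 = -8)
p = 2 (p = 2 + (-3 + 3)*(-3) = 2 + 0*(-3) = 2 + 0 = 2)
Z(F, n) = -8 + n (Z(F, n) = n - 8 = -8 + n)
w(j) = 5 + j²
-15408 + w(Z(6*(-2), p)) = -15408 + (5 + (-8 + 2)²) = -15408 + (5 + (-6)²) = -15408 + (5 + 36) = -15408 + 41 = -15367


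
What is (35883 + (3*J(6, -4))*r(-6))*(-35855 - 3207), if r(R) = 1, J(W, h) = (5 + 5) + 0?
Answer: -1402833606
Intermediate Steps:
J(W, h) = 10 (J(W, h) = 10 + 0 = 10)
(35883 + (3*J(6, -4))*r(-6))*(-35855 - 3207) = (35883 + (3*10)*1)*(-35855 - 3207) = (35883 + 30*1)*(-39062) = (35883 + 30)*(-39062) = 35913*(-39062) = -1402833606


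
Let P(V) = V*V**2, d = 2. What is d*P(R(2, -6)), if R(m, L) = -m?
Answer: -16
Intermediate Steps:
P(V) = V**3
d*P(R(2, -6)) = 2*(-1*2)**3 = 2*(-2)**3 = 2*(-8) = -16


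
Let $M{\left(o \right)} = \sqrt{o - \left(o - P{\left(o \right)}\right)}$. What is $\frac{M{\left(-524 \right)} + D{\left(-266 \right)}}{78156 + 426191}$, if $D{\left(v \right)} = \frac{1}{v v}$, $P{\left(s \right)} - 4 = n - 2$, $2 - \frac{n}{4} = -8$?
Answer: $\frac{1}{35685576332} + \frac{\sqrt{42}}{504347} \approx 1.285 \cdot 10^{-5}$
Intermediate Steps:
$n = 40$ ($n = 8 - -32 = 8 + 32 = 40$)
$P{\left(s \right)} = 42$ ($P{\left(s \right)} = 4 + \left(40 - 2\right) = 4 + 38 = 42$)
$D{\left(v \right)} = \frac{1}{v^{2}}$
$M{\left(o \right)} = \sqrt{42}$ ($M{\left(o \right)} = \sqrt{o - \left(-42 + o\right)} = \sqrt{42}$)
$\frac{M{\left(-524 \right)} + D{\left(-266 \right)}}{78156 + 426191} = \frac{\sqrt{42} + \frac{1}{70756}}{78156 + 426191} = \frac{\sqrt{42} + \frac{1}{70756}}{504347} = \left(\frac{1}{70756} + \sqrt{42}\right) \frac{1}{504347} = \frac{1}{35685576332} + \frac{\sqrt{42}}{504347}$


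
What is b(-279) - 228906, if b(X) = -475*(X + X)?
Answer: 36144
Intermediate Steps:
b(X) = -950*X
b(-279) - 228906 = -950*(-279) - 228906 = 265050 - 228906 = 36144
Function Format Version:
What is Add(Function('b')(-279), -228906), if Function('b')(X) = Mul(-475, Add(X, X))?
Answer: 36144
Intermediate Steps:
Function('b')(X) = Mul(-950, X) (Function('b')(X) = Mul(-475, Mul(2, X)) = Mul(-950, X))
Add(Function('b')(-279), -228906) = Add(Mul(-950, -279), -228906) = Add(265050, -228906) = 36144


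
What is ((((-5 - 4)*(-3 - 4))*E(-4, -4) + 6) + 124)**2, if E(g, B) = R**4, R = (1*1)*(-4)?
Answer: 264322564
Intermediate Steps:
R = -4 (R = 1*(-4) = -4)
E(g, B) = 256 (E(g, B) = (-4)**4 = 256)
((((-5 - 4)*(-3 - 4))*E(-4, -4) + 6) + 124)**2 = ((((-5 - 4)*(-3 - 4))*256 + 6) + 124)**2 = ((-9*(-7)*256 + 6) + 124)**2 = ((63*256 + 6) + 124)**2 = ((16128 + 6) + 124)**2 = (16134 + 124)**2 = 16258**2 = 264322564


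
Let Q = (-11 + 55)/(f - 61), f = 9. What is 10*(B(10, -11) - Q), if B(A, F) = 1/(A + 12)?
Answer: 1275/143 ≈ 8.9161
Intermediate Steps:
Q = -11/13 (Q = (-11 + 55)/(9 - 61) = 44/(-52) = 44*(-1/52) = -11/13 ≈ -0.84615)
B(A, F) = 1/(12 + A)
10*(B(10, -11) - Q) = 10*(1/(12 + 10) - 1*(-11/13)) = 10*(1/22 + 11/13) = 10*(255/286) = 1275/143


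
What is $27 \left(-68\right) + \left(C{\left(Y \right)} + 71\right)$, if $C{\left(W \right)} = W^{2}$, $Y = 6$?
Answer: $-1729$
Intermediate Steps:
$27 \left(-68\right) + \left(C{\left(Y \right)} + 71\right) = 27 \left(-68\right) + \left(6^{2} + 71\right) = -1836 + \left(36 + 71\right) = -1836 + 107 = -1729$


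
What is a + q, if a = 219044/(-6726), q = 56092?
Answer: 188527874/3363 ≈ 56059.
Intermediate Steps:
a = -109522/3363 (a = 219044*(-1/6726) = -109522/3363 ≈ -32.567)
a + q = -109522/3363 + 56092 = 188527874/3363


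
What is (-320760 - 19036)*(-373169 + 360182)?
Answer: 4412930652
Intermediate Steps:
(-320760 - 19036)*(-373169 + 360182) = -339796*(-12987) = 4412930652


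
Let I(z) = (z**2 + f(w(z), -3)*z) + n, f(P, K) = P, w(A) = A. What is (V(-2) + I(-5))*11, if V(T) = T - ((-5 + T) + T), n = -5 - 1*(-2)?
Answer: 594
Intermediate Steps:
n = -3 (n = -5 + 2 = -3)
I(z) = -3 + 2*z**2 (I(z) = (z**2 + z*z) - 3 = (z**2 + z**2) - 3 = 2*z**2 - 3 = -3 + 2*z**2)
V(T) = 5 - T (V(T) = T - (-5 + 2*T) = T + (5 - 2*T) = 5 - T)
(V(-2) + I(-5))*11 = ((5 - 1*(-2)) + (-3 + 2*(-5)**2))*11 = ((5 + 2) + (-3 + 2*25))*11 = (7 + (-3 + 50))*11 = (7 + 47)*11 = 54*11 = 594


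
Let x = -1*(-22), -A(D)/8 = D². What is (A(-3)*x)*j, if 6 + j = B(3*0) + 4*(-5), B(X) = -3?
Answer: 45936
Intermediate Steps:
A(D) = -8*D²
x = 22
j = -29 (j = -6 + (-3 + 4*(-5)) = -6 + (-3 - 20) = -6 - 23 = -29)
(A(-3)*x)*j = (-8*(-3)²*22)*(-29) = (-8*9*22)*(-29) = -72*22*(-29) = -1584*(-29) = 45936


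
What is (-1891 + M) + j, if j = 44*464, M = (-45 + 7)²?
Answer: 19969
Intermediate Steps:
M = 1444 (M = (-38)² = 1444)
j = 20416
(-1891 + M) + j = (-1891 + 1444) + 20416 = -447 + 20416 = 19969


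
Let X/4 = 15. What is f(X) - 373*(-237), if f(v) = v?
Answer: 88461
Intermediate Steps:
X = 60 (X = 4*15 = 60)
f(X) - 373*(-237) = 60 - 373*(-237) = 60 + 88401 = 88461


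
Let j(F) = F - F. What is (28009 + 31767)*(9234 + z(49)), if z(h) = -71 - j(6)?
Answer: 547727488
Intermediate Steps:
j(F) = 0
z(h) = -71 (z(h) = -71 - 1*0 = -71 + 0 = -71)
(28009 + 31767)*(9234 + z(49)) = (28009 + 31767)*(9234 - 71) = 59776*9163 = 547727488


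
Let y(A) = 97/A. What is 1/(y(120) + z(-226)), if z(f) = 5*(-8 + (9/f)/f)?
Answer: -1532280/60051257 ≈ -0.025516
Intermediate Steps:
z(f) = -40 + 45/f² (z(f) = 5*(-8 + 9/f²) = -40 + 45/f²)
1/(y(120) + z(-226)) = 1/(97/120 + (-40 + 45/(-226)²)) = 1/(97*(1/120) + (-40 + 45*(1/51076))) = 1/(97/120 + (-40 + 45/51076)) = 1/(97/120 - 2042995/51076) = 1/(-60051257/1532280) = -1532280/60051257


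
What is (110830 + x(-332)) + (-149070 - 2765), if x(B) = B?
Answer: -41337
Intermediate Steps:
(110830 + x(-332)) + (-149070 - 2765) = (110830 - 332) + (-149070 - 2765) = 110498 - 151835 = -41337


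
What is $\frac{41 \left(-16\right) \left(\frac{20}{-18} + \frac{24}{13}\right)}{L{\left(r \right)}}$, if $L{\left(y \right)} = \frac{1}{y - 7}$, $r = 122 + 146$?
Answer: $- \frac{1636064}{13} \approx -1.2585 \cdot 10^{5}$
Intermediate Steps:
$r = 268$
$L{\left(y \right)} = \frac{1}{-7 + y}$
$\frac{41 \left(-16\right) \left(\frac{20}{-18} + \frac{24}{13}\right)}{L{\left(r \right)}} = \frac{41 \left(-16\right) \left(\frac{20}{-18} + \frac{24}{13}\right)}{\frac{1}{-7 + 268}} = \frac{\left(-656\right) \left(20 \left(- \frac{1}{18}\right) + 24 \cdot \frac{1}{13}\right)}{\frac{1}{261}} = - 656 \left(- \frac{10}{9} + \frac{24}{13}\right) \frac{1}{\frac{1}{261}} = \left(-656\right) \frac{86}{117} \cdot 261 = \left(- \frac{56416}{117}\right) 261 = - \frac{1636064}{13}$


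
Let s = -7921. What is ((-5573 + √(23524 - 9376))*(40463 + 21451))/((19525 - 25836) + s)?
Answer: 57507787/2372 - 30957*√393/1186 ≈ 23727.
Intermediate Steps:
((-5573 + √(23524 - 9376))*(40463 + 21451))/((19525 - 25836) + s) = ((-5573 + √(23524 - 9376))*(40463 + 21451))/((19525 - 25836) - 7921) = ((-5573 + √14148)*61914)/(-6311 - 7921) = ((-5573 + 6*√393)*61914)/(-14232) = (-345046722 + 371484*√393)*(-1/14232) = 57507787/2372 - 30957*√393/1186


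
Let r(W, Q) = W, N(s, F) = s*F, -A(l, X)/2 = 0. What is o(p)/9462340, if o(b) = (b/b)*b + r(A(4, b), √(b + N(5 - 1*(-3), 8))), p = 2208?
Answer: 552/2365585 ≈ 0.00023335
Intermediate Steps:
A(l, X) = 0 (A(l, X) = -2*0 = 0)
N(s, F) = F*s
o(b) = b (o(b) = (b/b)*b + 0 = 1*b + 0 = b + 0 = b)
o(p)/9462340 = 2208/9462340 = 2208*(1/9462340) = 552/2365585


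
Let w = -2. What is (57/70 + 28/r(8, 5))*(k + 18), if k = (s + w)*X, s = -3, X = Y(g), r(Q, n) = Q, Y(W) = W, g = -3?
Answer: 4983/35 ≈ 142.37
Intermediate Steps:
X = -3
k = 15 (k = (-3 - 2)*(-3) = -5*(-3) = 15)
(57/70 + 28/r(8, 5))*(k + 18) = (57/70 + 28/8)*(15 + 18) = (57*(1/70) + 28*(1/8))*33 = (57/70 + 7/2)*33 = (151/35)*33 = 4983/35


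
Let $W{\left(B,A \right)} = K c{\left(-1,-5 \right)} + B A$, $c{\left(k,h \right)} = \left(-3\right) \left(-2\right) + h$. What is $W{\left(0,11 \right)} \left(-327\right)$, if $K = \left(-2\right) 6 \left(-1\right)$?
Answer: $-3924$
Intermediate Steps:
$c{\left(k,h \right)} = 6 + h$
$K = 12$ ($K = \left(-12\right) \left(-1\right) = 12$)
$W{\left(B,A \right)} = 12 + A B$ ($W{\left(B,A \right)} = 12 \left(6 - 5\right) + B A = 12 \cdot 1 + A B = 12 + A B$)
$W{\left(0,11 \right)} \left(-327\right) = \left(12 + 11 \cdot 0\right) \left(-327\right) = \left(12 + 0\right) \left(-327\right) = 12 \left(-327\right) = -3924$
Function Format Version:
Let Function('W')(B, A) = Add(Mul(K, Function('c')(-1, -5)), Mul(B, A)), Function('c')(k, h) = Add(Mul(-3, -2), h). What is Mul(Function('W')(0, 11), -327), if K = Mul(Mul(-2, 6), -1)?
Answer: -3924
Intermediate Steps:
Function('c')(k, h) = Add(6, h)
K = 12 (K = Mul(-12, -1) = 12)
Function('W')(B, A) = Add(12, Mul(A, B)) (Function('W')(B, A) = Add(Mul(12, Add(6, -5)), Mul(B, A)) = Add(Mul(12, 1), Mul(A, B)) = Add(12, Mul(A, B)))
Mul(Function('W')(0, 11), -327) = Mul(Add(12, Mul(11, 0)), -327) = Mul(Add(12, 0), -327) = Mul(12, -327) = -3924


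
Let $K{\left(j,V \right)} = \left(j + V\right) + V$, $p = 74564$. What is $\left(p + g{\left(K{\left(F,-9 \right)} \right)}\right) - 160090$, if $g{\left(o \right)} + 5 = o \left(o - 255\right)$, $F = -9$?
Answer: $-77917$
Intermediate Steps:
$K{\left(j,V \right)} = j + 2 V$ ($K{\left(j,V \right)} = \left(V + j\right) + V = j + 2 V$)
$g{\left(o \right)} = -5 + o \left(-255 + o\right)$ ($g{\left(o \right)} = -5 + o \left(o - 255\right) = -5 + o \left(-255 + o\right)$)
$\left(p + g{\left(K{\left(F,-9 \right)} \right)}\right) - 160090 = \left(74564 - \left(5 - \left(-9 + 2 \left(-9\right)\right)^{2} + 255 \left(-9 + 2 \left(-9\right)\right)\right)\right) - 160090 = \left(74564 - \left(5 - \left(-9 - 18\right)^{2} + 255 \left(-9 - 18\right)\right)\right) - 160090 = \left(74564 - \left(-6880 - 729\right)\right) - 160090 = \left(74564 + \left(-5 + 729 + 6885\right)\right) - 160090 = \left(74564 + 7609\right) - 160090 = 82173 - 160090 = -77917$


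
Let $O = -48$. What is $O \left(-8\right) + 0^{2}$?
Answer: $384$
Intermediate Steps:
$O \left(-8\right) + 0^{2} = \left(-48\right) \left(-8\right) + 0^{2} = 384 + 0 = 384$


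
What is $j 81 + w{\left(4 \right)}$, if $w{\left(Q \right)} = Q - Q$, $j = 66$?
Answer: $5346$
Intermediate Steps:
$w{\left(Q \right)} = 0$
$j 81 + w{\left(4 \right)} = 66 \cdot 81 + 0 = 5346 + 0 = 5346$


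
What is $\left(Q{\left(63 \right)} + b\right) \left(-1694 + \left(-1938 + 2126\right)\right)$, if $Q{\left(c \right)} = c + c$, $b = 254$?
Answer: $-572280$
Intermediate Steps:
$Q{\left(c \right)} = 2 c$
$\left(Q{\left(63 \right)} + b\right) \left(-1694 + \left(-1938 + 2126\right)\right) = \left(2 \cdot 63 + 254\right) \left(-1694 + \left(-1938 + 2126\right)\right) = \left(126 + 254\right) \left(-1694 + 188\right) = 380 \left(-1506\right) = -572280$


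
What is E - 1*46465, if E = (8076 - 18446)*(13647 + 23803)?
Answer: -388402965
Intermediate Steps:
E = -388356500 (E = -10370*37450 = -388356500)
E - 1*46465 = -388356500 - 1*46465 = -388356500 - 46465 = -388402965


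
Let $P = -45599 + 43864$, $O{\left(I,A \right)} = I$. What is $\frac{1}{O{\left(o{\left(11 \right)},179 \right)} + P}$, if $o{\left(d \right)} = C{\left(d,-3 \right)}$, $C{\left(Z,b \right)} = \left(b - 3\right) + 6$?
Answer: $- \frac{1}{1735} \approx -0.00057637$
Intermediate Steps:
$C{\left(Z,b \right)} = 3 + b$ ($C{\left(Z,b \right)} = \left(-3 + b\right) + 6 = 3 + b$)
$o{\left(d \right)} = 0$ ($o{\left(d \right)} = 3 - 3 = 0$)
$P = -1735$
$\frac{1}{O{\left(o{\left(11 \right)},179 \right)} + P} = \frac{1}{0 - 1735} = \frac{1}{-1735} = - \frac{1}{1735}$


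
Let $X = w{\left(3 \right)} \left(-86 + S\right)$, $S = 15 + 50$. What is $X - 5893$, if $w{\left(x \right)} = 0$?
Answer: $-5893$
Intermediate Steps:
$S = 65$
$X = 0$ ($X = 0 \left(-86 + 65\right) = 0 \left(-21\right) = 0$)
$X - 5893 = 0 - 5893 = -5893$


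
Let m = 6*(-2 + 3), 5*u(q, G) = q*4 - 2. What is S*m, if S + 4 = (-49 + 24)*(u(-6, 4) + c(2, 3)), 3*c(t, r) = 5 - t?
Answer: 606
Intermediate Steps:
u(q, G) = -⅖ + 4*q/5 (u(q, G) = (q*4 - 2)/5 = (4*q - 2)/5 = (-2 + 4*q)/5 = -⅖ + 4*q/5)
c(t, r) = 5/3 - t/3 (c(t, r) = (5 - t)/3 = 5/3 - t/3)
m = 6 (m = 6*1 = 6)
S = 101 (S = -4 + (-49 + 24)*((-⅖ + (⅘)*(-6)) + (5/3 - ⅓*2)) = -4 - 25*((-⅖ - 24/5) + (5/3 - ⅔)) = -4 - 25*(-26/5 + 1) = -4 - 25*(-21/5) = -4 + 105 = 101)
S*m = 101*6 = 606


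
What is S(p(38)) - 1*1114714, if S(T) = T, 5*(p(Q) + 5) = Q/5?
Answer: -27867937/25 ≈ -1.1147e+6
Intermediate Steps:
p(Q) = -5 + Q/25 (p(Q) = -5 + (Q/5)/5 = -5 + Q/25)
S(p(38)) - 1*1114714 = (-5 + (1/25)*38) - 1*1114714 = (-5 + 38/25) - 1114714 = -87/25 - 1114714 = -27867937/25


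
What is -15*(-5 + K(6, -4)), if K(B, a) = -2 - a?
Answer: 45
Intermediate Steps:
-15*(-5 + K(6, -4)) = -15*(-5 + (-2 - 1*(-4))) = -15*(-5 + (-2 + 4)) = -15*(-5 + 2) = -15*(-3) = 45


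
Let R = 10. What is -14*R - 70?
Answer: -210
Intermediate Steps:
-14*R - 70 = -14*10 - 70 = -140 - 70 = -210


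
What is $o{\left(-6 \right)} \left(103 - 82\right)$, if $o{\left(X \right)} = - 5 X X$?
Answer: $-3780$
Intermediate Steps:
$o{\left(X \right)} = - 5 X^{2}$
$o{\left(-6 \right)} \left(103 - 82\right) = - 5 \left(-6\right)^{2} \left(103 - 82\right) = \left(-5\right) 36 \cdot 21 = \left(-180\right) 21 = -3780$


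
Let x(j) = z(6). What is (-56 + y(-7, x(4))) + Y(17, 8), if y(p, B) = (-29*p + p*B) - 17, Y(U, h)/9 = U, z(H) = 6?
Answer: 241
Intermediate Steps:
x(j) = 6
Y(U, h) = 9*U
y(p, B) = -17 - 29*p + B*p (y(p, B) = (-29*p + B*p) - 17 = -17 - 29*p + B*p)
(-56 + y(-7, x(4))) + Y(17, 8) = (-56 + (-17 - 29*(-7) + 6*(-7))) + 9*17 = (-56 + (-17 + 203 - 42)) + 153 = (-56 + 144) + 153 = 88 + 153 = 241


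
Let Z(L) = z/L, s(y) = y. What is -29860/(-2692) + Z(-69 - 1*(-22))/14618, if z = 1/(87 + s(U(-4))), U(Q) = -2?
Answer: 435947862477/39302466430 ≈ 11.092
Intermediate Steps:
z = 1/85 (z = 1/(87 - 2) = 1/85 ≈ 0.011765)
Z(L) = 1/(85*L)
-29860/(-2692) + Z(-69 - 1*(-22))/14618 = -29860/(-2692) + (1/(85*(-69 - 1*(-22))))/14618 = -29860*(-1/2692) + (1/(85*(-69 + 22)))*(1/14618) = 7465/673 + ((1/85)/(-47))*(1/14618) = 7465/673 + ((1/85)*(-1/47))*(1/14618) = 7465/673 - 1/3995*1/14618 = 7465/673 - 1/58398910 = 435947862477/39302466430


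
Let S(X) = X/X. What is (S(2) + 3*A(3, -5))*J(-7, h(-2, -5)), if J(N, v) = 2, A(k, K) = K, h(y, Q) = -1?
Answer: -28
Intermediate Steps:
S(X) = 1
(S(2) + 3*A(3, -5))*J(-7, h(-2, -5)) = (1 + 3*(-5))*2 = (1 - 15)*2 = -14*2 = -28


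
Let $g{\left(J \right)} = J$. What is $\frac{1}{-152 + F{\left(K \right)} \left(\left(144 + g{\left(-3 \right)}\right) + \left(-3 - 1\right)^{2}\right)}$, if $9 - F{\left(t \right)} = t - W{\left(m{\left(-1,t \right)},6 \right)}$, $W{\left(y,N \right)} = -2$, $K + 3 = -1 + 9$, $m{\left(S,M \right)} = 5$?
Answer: $\frac{1}{162} \approx 0.0061728$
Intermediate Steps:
$K = 5$ ($K = -3 + \left(-1 + 9\right) = -3 + 8 = 5$)
$F{\left(t \right)} = 7 - t$ ($F{\left(t \right)} = 9 - \left(t - -2\right) = 9 - \left(t + 2\right) = 9 - \left(2 + t\right) = 7 - t$)
$\frac{1}{-152 + F{\left(K \right)} \left(\left(144 + g{\left(-3 \right)}\right) + \left(-3 - 1\right)^{2}\right)} = \frac{1}{-152 + \left(7 - 5\right) \left(\left(144 - 3\right) + \left(-3 - 1\right)^{2}\right)} = \frac{1}{-152 + \left(7 - 5\right) \left(141 + \left(-4\right)^{2}\right)} = \frac{1}{-152 + 2 \left(141 + 16\right)} = \frac{1}{-152 + 2 \cdot 157} = \frac{1}{-152 + 314} = \frac{1}{162}$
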